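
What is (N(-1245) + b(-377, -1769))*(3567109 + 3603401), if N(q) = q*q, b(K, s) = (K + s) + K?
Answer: 11096378566020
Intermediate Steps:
b(K, s) = s + 2*K
N(q) = q**2
(N(-1245) + b(-377, -1769))*(3567109 + 3603401) = ((-1245)**2 + (-1769 + 2*(-377)))*(3567109 + 3603401) = (1550025 + (-1769 - 754))*7170510 = (1550025 - 2523)*7170510 = 1547502*7170510 = 11096378566020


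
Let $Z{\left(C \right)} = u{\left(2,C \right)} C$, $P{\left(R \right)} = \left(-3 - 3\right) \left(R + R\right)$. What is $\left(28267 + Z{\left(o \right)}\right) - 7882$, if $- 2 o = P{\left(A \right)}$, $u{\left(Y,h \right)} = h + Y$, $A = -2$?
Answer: $20505$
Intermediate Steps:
$u{\left(Y,h \right)} = Y + h$
$P{\left(R \right)} = - 12 R$ ($P{\left(R \right)} = - 6 \cdot 2 R = - 12 R$)
$o = -12$ ($o = - \frac{\left(-12\right) \left(-2\right)}{2} = \left(- \frac{1}{2}\right) 24 = -12$)
$Z{\left(C \right)} = C \left(2 + C\right)$ ($Z{\left(C \right)} = \left(2 + C\right) C = C \left(2 + C\right)$)
$\left(28267 + Z{\left(o \right)}\right) - 7882 = \left(28267 - 12 \left(2 - 12\right)\right) - 7882 = \left(28267 - -120\right) - 7882 = \left(28267 + 120\right) - 7882 = 28387 - 7882 = 20505$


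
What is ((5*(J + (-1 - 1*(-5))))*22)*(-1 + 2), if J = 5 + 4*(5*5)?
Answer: 11990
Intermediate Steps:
J = 105 (J = 5 + 4*25 = 5 + 100 = 105)
((5*(J + (-1 - 1*(-5))))*22)*(-1 + 2) = ((5*(105 + (-1 - 1*(-5))))*22)*(-1 + 2) = ((5*(105 + (-1 + 5)))*22)*1 = ((5*(105 + 4))*22)*1 = ((5*109)*22)*1 = (545*22)*1 = 11990*1 = 11990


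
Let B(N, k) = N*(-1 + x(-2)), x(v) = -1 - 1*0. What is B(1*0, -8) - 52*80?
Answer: -4160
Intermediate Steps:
x(v) = -1 (x(v) = -1 + 0 = -1)
B(N, k) = -2*N (B(N, k) = N*(-1 - 1) = N*(-2) = -2*N)
B(1*0, -8) - 52*80 = -2*0 - 52*80 = -2*0 - 4160 = 0 - 4160 = -4160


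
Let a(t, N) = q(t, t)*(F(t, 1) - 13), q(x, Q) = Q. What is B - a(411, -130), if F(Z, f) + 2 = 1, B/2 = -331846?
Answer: -657938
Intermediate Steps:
B = -663692 (B = 2*(-331846) = -663692)
F(Z, f) = -1 (F(Z, f) = -2 + 1 = -1)
a(t, N) = -14*t (a(t, N) = t*(-1 - 13) = t*(-14) = -14*t)
B - a(411, -130) = -663692 - (-14)*411 = -663692 - 1*(-5754) = -663692 + 5754 = -657938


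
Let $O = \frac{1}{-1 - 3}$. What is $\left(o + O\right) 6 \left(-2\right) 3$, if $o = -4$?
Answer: $153$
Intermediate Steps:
$O = - \frac{1}{4}$ ($O = \frac{1}{-1 - 3} = \frac{1}{-4} = - \frac{1}{4} \approx -0.25$)
$\left(o + O\right) 6 \left(-2\right) 3 = \left(-4 - \frac{1}{4}\right) 6 \left(-2\right) 3 = - \frac{17 \left(\left(-12\right) 3\right)}{4} = \left(- \frac{17}{4}\right) \left(-36\right) = 153$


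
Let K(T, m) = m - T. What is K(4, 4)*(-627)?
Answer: 0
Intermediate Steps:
K(4, 4)*(-627) = (4 - 1*4)*(-627) = (4 - 4)*(-627) = 0*(-627) = 0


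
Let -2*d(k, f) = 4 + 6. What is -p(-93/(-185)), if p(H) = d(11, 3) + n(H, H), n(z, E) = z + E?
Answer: 739/185 ≈ 3.9946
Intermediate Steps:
n(z, E) = E + z
d(k, f) = -5 (d(k, f) = -(4 + 6)/2 = -½*10 = -5)
p(H) = -5 + 2*H (p(H) = -5 + (H + H) = -5 + 2*H)
-p(-93/(-185)) = -(-5 + 2*(-93/(-185))) = -(-5 + 2*(-93*(-1/185))) = -(-5 + 2*(93/185)) = -(-5 + 186/185) = -1*(-739/185) = 739/185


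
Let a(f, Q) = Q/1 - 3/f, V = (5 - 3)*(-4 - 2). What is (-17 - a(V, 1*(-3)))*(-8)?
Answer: 114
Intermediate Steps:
V = -12 (V = 2*(-6) = -12)
a(f, Q) = Q - 3/f (a(f, Q) = Q*1 - 3/f = Q - 3/f)
(-17 - a(V, 1*(-3)))*(-8) = (-17 - (1*(-3) - 3/(-12)))*(-8) = (-17 - (-3 - 3*(-1/12)))*(-8) = (-17 - (-3 + ¼))*(-8) = (-17 - 1*(-11/4))*(-8) = (-17 + 11/4)*(-8) = -57/4*(-8) = 114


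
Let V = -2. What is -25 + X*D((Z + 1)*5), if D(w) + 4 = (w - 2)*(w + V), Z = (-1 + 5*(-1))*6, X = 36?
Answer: 1127675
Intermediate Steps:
Z = -36 (Z = (-1 - 5)*6 = -6*6 = -36)
D(w) = -4 + (-2 + w)**2 (D(w) = -4 + (w - 2)*(w - 2) = -4 + (-2 + w)*(-2 + w) = -4 + (-2 + w)**2)
-25 + X*D((Z + 1)*5) = -25 + 36*(((-36 + 1)*5)*(-4 + (-36 + 1)*5)) = -25 + 36*((-35*5)*(-4 - 35*5)) = -25 + 36*(-175*(-4 - 175)) = -25 + 36*(-175*(-179)) = -25 + 36*31325 = -25 + 1127700 = 1127675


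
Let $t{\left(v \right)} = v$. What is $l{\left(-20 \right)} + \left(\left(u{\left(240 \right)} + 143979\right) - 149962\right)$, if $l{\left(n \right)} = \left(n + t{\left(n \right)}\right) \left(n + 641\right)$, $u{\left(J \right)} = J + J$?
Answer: $-30343$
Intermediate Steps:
$u{\left(J \right)} = 2 J$
$l{\left(n \right)} = 2 n \left(641 + n\right)$ ($l{\left(n \right)} = \left(n + n\right) \left(n + 641\right) = 2 n \left(641 + n\right)$)
$l{\left(-20 \right)} + \left(\left(u{\left(240 \right)} + 143979\right) - 149962\right) = 2 \left(-20\right) \left(641 - 20\right) + \left(\left(2 \cdot 240 + 143979\right) - 149962\right) = 2 \left(-20\right) 621 + \left(\left(480 + 143979\right) - 149962\right) = -24840 + \left(144459 - 149962\right) = -24840 - 5503 = -30343$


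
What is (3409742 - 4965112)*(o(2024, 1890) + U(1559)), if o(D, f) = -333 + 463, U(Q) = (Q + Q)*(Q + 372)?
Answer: -9364864105560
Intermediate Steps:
U(Q) = 2*Q*(372 + Q) (U(Q) = (2*Q)*(372 + Q) = 2*Q*(372 + Q))
o(D, f) = 130
(3409742 - 4965112)*(o(2024, 1890) + U(1559)) = (3409742 - 4965112)*(130 + 2*1559*(372 + 1559)) = -1555370*(130 + 2*1559*1931) = -1555370*(130 + 6020858) = -1555370*6020988 = -9364864105560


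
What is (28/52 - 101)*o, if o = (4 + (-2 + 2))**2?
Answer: -20896/13 ≈ -1607.4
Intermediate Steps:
o = 16 (o = (4 + 0)**2 = 4**2 = 16)
(28/52 - 101)*o = (28/52 - 101)*16 = (28*(1/52) - 101)*16 = (7/13 - 101)*16 = -1306/13*16 = -20896/13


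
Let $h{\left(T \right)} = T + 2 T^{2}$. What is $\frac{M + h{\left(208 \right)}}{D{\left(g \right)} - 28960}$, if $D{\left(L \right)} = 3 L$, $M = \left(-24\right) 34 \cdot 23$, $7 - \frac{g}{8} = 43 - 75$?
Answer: $- \frac{8496}{3503} \approx -2.4254$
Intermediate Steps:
$g = 312$ ($g = 56 - 8 \left(43 - 75\right) = 56 - -256 = 56 + 256 = 312$)
$M = -18768$ ($M = \left(-816\right) 23 = -18768$)
$\frac{M + h{\left(208 \right)}}{D{\left(g \right)} - 28960} = \frac{-18768 + 208 \left(1 + 2 \cdot 208\right)}{3 \cdot 312 - 28960} = \frac{-18768 + 208 \left(1 + 416\right)}{936 - 28960} = \frac{-18768 + 208 \cdot 417}{-28024} = \left(-18768 + 86736\right) \left(- \frac{1}{28024}\right) = 67968 \left(- \frac{1}{28024}\right) = - \frac{8496}{3503}$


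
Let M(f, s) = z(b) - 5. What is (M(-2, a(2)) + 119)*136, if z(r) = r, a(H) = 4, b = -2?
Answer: 15232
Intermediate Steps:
M(f, s) = -7 (M(f, s) = -2 - 5 = -7)
(M(-2, a(2)) + 119)*136 = (-7 + 119)*136 = 112*136 = 15232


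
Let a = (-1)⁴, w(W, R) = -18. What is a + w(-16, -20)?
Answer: -17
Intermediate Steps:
a = 1
a + w(-16, -20) = 1 - 18 = -17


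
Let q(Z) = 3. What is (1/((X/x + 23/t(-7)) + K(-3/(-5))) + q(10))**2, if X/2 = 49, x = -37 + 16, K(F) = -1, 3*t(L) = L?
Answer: 915849/106276 ≈ 8.6176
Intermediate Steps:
t(L) = L/3
x = -21
X = 98 (X = 2*49 = 98)
(1/((X/x + 23/t(-7)) + K(-3/(-5))) + q(10))**2 = (1/((98/(-21) + 23/(((1/3)*(-7)))) - 1) + 3)**2 = (1/((98*(-1/21) + 23/(-7/3)) - 1) + 3)**2 = (1/((-14/3 + 23*(-3/7)) - 1) + 3)**2 = (1/((-14/3 - 69/7) - 1) + 3)**2 = (1/(-305/21 - 1) + 3)**2 = (1/(-326/21) + 3)**2 = (-21/326 + 3)**2 = (957/326)**2 = 915849/106276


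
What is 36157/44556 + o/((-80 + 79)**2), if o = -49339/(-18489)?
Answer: 318539473/91532876 ≈ 3.4801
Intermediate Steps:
o = 49339/18489 (o = -49339*(-1)/18489 = -1*(-49339/18489) = 49339/18489 ≈ 2.6686)
36157/44556 + o/((-80 + 79)**2) = 36157/44556 + 49339/(18489*((-80 + 79)**2)) = 36157*(1/44556) + 49339/(18489*((-1)**2)) = 36157/44556 + (49339/18489)/1 = 36157/44556 + (49339/18489)*1 = 36157/44556 + 49339/18489 = 318539473/91532876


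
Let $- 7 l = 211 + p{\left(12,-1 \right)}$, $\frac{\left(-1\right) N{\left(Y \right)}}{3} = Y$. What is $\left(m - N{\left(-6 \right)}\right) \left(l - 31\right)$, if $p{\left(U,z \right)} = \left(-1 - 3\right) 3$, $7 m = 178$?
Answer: $- \frac{21632}{49} \approx -441.47$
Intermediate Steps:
$m = \frac{178}{7}$ ($m = \frac{1}{7} \cdot 178 = \frac{178}{7} \approx 25.429$)
$N{\left(Y \right)} = - 3 Y$
$p{\left(U,z \right)} = -12$ ($p{\left(U,z \right)} = \left(-4\right) 3 = -12$)
$l = - \frac{199}{7}$ ($l = - \frac{211 - 12}{7} = \left(- \frac{1}{7}\right) 199 = - \frac{199}{7} \approx -28.429$)
$\left(m - N{\left(-6 \right)}\right) \left(l - 31\right) = \left(\frac{178}{7} - \left(-3\right) \left(-6\right)\right) \left(- \frac{199}{7} - 31\right) = \left(\frac{178}{7} - 18\right) \left(- \frac{416}{7}\right) = \frac{52}{7} \left(- \frac{416}{7}\right) = - \frac{21632}{49}$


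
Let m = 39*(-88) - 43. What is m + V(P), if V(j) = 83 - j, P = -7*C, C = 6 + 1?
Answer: -3343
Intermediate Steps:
C = 7
P = -49 (P = -7*7 = -49)
m = -3475 (m = -3432 - 43 = -3475)
m + V(P) = -3475 + (83 - 1*(-49)) = -3475 + (83 + 49) = -3475 + 132 = -3343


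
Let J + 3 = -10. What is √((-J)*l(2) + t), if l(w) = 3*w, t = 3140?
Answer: √3218 ≈ 56.727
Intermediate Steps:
J = -13 (J = -3 - 10 = -13)
√((-J)*l(2) + t) = √((-1*(-13))*(3*2) + 3140) = √(13*6 + 3140) = √(78 + 3140) = √3218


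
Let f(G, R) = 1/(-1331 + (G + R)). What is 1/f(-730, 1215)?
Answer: -846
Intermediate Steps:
f(G, R) = 1/(-1331 + G + R)
1/f(-730, 1215) = 1/(1/(-1331 - 730 + 1215)) = 1/(1/(-846)) = 1/(-1/846) = -846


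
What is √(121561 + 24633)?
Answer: √146194 ≈ 382.35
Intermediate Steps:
√(121561 + 24633) = √146194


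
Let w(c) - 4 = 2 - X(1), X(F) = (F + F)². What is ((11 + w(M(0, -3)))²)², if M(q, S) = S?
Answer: 28561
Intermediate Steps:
X(F) = 4*F² (X(F) = (2*F)² = 4*F²)
w(c) = 2 (w(c) = 4 + (2 - 4*1²) = 4 + (2 - 4) = 4 - 2 = 2)
((11 + w(M(0, -3)))²)² = ((11 + 2)²)² = (13²)² = 169² = 28561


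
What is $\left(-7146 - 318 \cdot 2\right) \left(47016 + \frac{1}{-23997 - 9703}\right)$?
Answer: $- \frac{6165052923309}{16850} \approx -3.6588 \cdot 10^{8}$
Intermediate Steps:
$\left(-7146 - 318 \cdot 2\right) \left(47016 + \frac{1}{-23997 - 9703}\right) = \left(-7146 - 636\right) \left(47016 + \frac{1}{-33700}\right) = \left(-7146 - 636\right) \left(47016 - \frac{1}{33700}\right) = \left(-7782\right) \frac{1584439199}{33700} = - \frac{6165052923309}{16850}$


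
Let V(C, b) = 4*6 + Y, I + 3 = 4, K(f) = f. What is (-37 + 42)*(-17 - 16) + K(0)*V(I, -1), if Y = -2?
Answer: -165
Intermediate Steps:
I = 1 (I = -3 + 4 = 1)
V(C, b) = 22 (V(C, b) = 4*6 - 2 = 24 - 2 = 22)
(-37 + 42)*(-17 - 16) + K(0)*V(I, -1) = (-37 + 42)*(-17 - 16) + 0*22 = 5*(-33) + 0 = -165 + 0 = -165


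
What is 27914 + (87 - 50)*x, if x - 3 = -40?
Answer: 26545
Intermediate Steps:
x = -37 (x = 3 - 40 = -37)
27914 + (87 - 50)*x = 27914 + (87 - 50)*(-37) = 27914 + 37*(-37) = 27914 - 1369 = 26545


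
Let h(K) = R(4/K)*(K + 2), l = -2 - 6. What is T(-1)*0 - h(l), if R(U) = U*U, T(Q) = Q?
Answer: 3/2 ≈ 1.5000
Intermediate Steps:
l = -8
R(U) = U**2
h(K) = 16*(2 + K)/K**2 (h(K) = (4/K)**2*(K + 2) = (16/K**2)*(2 + K) = 16*(2 + K)/K**2)
T(-1)*0 - h(l) = -1*0 - 16*(2 - 8)/(-8)**2 = 0 - 16*(-6)/64 = 0 - 1*(-3/2) = 0 + 3/2 = 3/2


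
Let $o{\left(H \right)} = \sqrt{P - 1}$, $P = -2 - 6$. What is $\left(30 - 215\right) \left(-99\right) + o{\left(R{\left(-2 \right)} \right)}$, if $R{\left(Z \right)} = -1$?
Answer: $18315 + 3 i \approx 18315.0 + 3.0 i$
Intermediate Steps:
$P = -8$ ($P = -2 - 6 = -8$)
$o{\left(H \right)} = 3 i$ ($o{\left(H \right)} = \sqrt{-8 - 1} = \sqrt{-9} = 3 i$)
$\left(30 - 215\right) \left(-99\right) + o{\left(R{\left(-2 \right)} \right)} = \left(30 - 215\right) \left(-99\right) + 3 i = \left(-185\right) \left(-99\right) + 3 i = 18315 + 3 i$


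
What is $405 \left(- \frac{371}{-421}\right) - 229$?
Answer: $\frac{53846}{421} \approx 127.9$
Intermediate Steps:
$405 \left(- \frac{371}{-421}\right) - 229 = 405 \left(\left(-371\right) \left(- \frac{1}{421}\right)\right) - 229 = 405 \cdot \frac{371}{421} - 229 = \frac{150255}{421} - 229 = \frac{53846}{421}$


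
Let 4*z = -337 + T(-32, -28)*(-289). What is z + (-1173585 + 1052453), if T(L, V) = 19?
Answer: -122589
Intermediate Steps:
z = -1457 (z = (-337 + 19*(-289))/4 = (-337 - 5491)/4 = (1/4)*(-5828) = -1457)
z + (-1173585 + 1052453) = -1457 + (-1173585 + 1052453) = -1457 - 121132 = -122589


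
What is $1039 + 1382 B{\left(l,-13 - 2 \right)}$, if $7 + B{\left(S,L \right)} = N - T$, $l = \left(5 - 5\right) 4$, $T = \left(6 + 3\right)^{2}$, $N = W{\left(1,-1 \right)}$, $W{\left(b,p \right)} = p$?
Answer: $-121959$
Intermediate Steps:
$N = -1$
$T = 81$ ($T = 9^{2} = 81$)
$l = 0$ ($l = 0 \cdot 4 = 0$)
$B{\left(S,L \right)} = -89$ ($B{\left(S,L \right)} = -7 - 82 = -89$)
$1039 + 1382 B{\left(l,-13 - 2 \right)} = 1039 + 1382 \left(-89\right) = 1039 - 122998 = -121959$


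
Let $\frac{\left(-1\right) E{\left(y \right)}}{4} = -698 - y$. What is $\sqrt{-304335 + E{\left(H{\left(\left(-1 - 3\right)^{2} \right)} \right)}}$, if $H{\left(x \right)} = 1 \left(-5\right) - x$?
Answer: $i \sqrt{301627} \approx 549.21 i$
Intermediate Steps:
$H{\left(x \right)} = -5 - x$
$E{\left(y \right)} = 2792 + 4 y$ ($E{\left(y \right)} = - 4 \left(-698 - y\right) = 2792 + 4 y$)
$\sqrt{-304335 + E{\left(H{\left(\left(-1 - 3\right)^{2} \right)} \right)}} = \sqrt{-304335 + \left(2792 + 4 \left(-5 - \left(-1 - 3\right)^{2}\right)\right)} = \sqrt{-304335 + \left(2792 + 4 \left(-5 - \left(-4\right)^{2}\right)\right)} = \sqrt{-304335 + \left(2792 + 4 \left(-5 - 16\right)\right)} = \sqrt{-304335 + \left(2792 + 4 \left(-21\right)\right)} = \sqrt{-304335 + \left(2792 - 84\right)} = \sqrt{-304335 + 2708} = \sqrt{-301627} = i \sqrt{301627}$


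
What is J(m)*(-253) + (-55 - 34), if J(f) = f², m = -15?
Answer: -57014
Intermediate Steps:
J(m)*(-253) + (-55 - 34) = (-15)²*(-253) + (-55 - 34) = 225*(-253) - 89 = -56925 - 89 = -57014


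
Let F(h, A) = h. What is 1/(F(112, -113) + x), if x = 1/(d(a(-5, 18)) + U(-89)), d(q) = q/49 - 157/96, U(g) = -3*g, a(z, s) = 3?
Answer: 1248563/139843760 ≈ 0.0089283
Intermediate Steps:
d(q) = -157/96 + q/49 (d(q) = q*(1/49) - 157*1/96 = q/49 - 157/96 = -157/96 + q/49)
x = 4704/1248563 (x = 1/((-157/96 + (1/49)*3) - 3*(-89)) = 1/((-157/96 + 3/49) + 267) = 1/(-7405/4704 + 267) = 1/(1248563/4704) = 4704/1248563 ≈ 0.0037675)
1/(F(112, -113) + x) = 1/(112 + 4704/1248563) = 1/(139843760/1248563) = 1248563/139843760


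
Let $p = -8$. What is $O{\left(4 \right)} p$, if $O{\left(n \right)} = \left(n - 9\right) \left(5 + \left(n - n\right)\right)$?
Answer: $200$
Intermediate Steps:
$O{\left(n \right)} = -45 + 5 n$ ($O{\left(n \right)} = \left(-9 + n\right) \left(5 + 0\right) = \left(-9 + n\right) 5 = -45 + 5 n$)
$O{\left(4 \right)} p = \left(-45 + 5 \cdot 4\right) \left(-8\right) = \left(-45 + 20\right) \left(-8\right) = \left(-25\right) \left(-8\right) = 200$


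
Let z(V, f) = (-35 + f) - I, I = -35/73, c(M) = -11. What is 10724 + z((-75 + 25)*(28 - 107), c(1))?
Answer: 779529/73 ≈ 10678.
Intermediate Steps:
I = -35/73 (I = -35*1/73 = -35/73 ≈ -0.47945)
z(V, f) = -2520/73 + f (z(V, f) = (-35 + f) - 1*(-35/73) = (-35 + f) + 35/73 = -2520/73 + f)
10724 + z((-75 + 25)*(28 - 107), c(1)) = 10724 + (-2520/73 - 11) = 10724 - 3323/73 = 779529/73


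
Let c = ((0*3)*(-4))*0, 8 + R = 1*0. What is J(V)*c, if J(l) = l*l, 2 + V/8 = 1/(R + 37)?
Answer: 0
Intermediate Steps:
R = -8 (R = -8 + 1*0 = -8 + 0 = -8)
c = 0 (c = (0*(-4))*0 = 0*0 = 0)
V = -456/29 (V = -16 + 8/(-8 + 37) = -16 + 8/29 = -456/29 ≈ -15.724)
J(l) = l²
J(V)*c = (-456/29)²*0 = (207936/841)*0 = 0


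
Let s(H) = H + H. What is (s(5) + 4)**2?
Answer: 196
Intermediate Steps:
s(H) = 2*H
(s(5) + 4)**2 = (2*5 + 4)**2 = (10 + 4)**2 = 14**2 = 196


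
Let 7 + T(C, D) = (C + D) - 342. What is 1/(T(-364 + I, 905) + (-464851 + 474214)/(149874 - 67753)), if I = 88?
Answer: 82121/23003243 ≈ 0.0035700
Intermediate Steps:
T(C, D) = -349 + C + D (T(C, D) = -7 + ((C + D) - 342) = -7 + (-342 + C + D) = -349 + C + D)
1/(T(-364 + I, 905) + (-464851 + 474214)/(149874 - 67753)) = 1/((-349 + (-364 + 88) + 905) + (-464851 + 474214)/(149874 - 67753)) = 1/((-349 - 276 + 905) + 9363/82121) = 1/(280 + 9363*(1/82121)) = 1/(280 + 9363/82121) = 1/(23003243/82121) = 82121/23003243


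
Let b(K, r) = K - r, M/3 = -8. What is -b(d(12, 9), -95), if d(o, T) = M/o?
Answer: -93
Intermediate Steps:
M = -24 (M = 3*(-8) = -24)
d(o, T) = -24/o
-b(d(12, 9), -95) = -(-24/12 - 1*(-95)) = -(-24*1/12 + 95) = -(-2 + 95) = -1*93 = -93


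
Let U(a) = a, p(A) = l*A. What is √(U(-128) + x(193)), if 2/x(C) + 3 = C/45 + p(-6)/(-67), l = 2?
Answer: I*√620191037/2213 ≈ 11.253*I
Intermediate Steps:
p(A) = 2*A
x(C) = 2/(-189/67 + C/45) (x(C) = 2/(-3 + (C/45 + (2*(-6))/(-67))) = 2/(-3 + (C*(1/45) - 12*(-1/67))) = 2/(-3 + (C/45 + 12/67)) = 2/(-3 + (12/67 + C/45)) = 2/(-189/67 + C/45))
√(U(-128) + x(193)) = √(-128 + 6030/(-8505 + 67*193)) = √(-128 + 6030/(-8505 + 12931)) = √(-128 + 6030/4426) = √(-128 + 6030*(1/4426)) = √(-128 + 3015/2213) = √(-280249/2213) = I*√620191037/2213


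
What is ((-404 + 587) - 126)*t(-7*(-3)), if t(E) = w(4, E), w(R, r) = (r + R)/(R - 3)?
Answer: 1425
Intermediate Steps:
w(R, r) = (R + r)/(-3 + R)
t(E) = 4 + E (t(E) = (4 + E)/(-3 + 4) = (4 + E)/1 = 1*(4 + E) = 4 + E)
((-404 + 587) - 126)*t(-7*(-3)) = ((-404 + 587) - 126)*(4 - 7*(-3)) = (183 - 126)*(4 + 21) = 57*25 = 1425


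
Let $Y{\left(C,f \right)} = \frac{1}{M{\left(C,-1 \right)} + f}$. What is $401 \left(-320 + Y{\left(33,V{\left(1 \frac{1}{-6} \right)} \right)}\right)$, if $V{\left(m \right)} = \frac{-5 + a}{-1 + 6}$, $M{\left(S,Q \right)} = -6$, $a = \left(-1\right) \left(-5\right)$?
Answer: $- \frac{770321}{6} \approx -1.2839 \cdot 10^{5}$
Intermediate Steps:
$a = 5$
$V{\left(m \right)} = 0$ ($V{\left(m \right)} = \frac{-5 + 5}{-1 + 6} = \frac{0}{5} = 0 \cdot \frac{1}{5} = 0$)
$Y{\left(C,f \right)} = \frac{1}{-6 + f}$
$401 \left(-320 + Y{\left(33,V{\left(1 \frac{1}{-6} \right)} \right)}\right) = 401 \left(-320 + \frac{1}{-6 + 0}\right) = 401 \left(-320 + \frac{1}{-6}\right) = 401 \left(-320 - \frac{1}{6}\right) = 401 \left(- \frac{1921}{6}\right) = - \frac{770321}{6}$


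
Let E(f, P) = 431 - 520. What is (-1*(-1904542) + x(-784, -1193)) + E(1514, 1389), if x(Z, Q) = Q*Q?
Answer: 3327702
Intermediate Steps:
E(f, P) = -89
x(Z, Q) = Q**2
(-1*(-1904542) + x(-784, -1193)) + E(1514, 1389) = (-1*(-1904542) + (-1193)**2) - 89 = (1904542 + 1423249) - 89 = 3327791 - 89 = 3327702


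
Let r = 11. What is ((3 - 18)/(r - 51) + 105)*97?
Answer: 81771/8 ≈ 10221.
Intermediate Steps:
((3 - 18)/(r - 51) + 105)*97 = ((3 - 18)/(11 - 51) + 105)*97 = (-15/(-40) + 105)*97 = (-15*(-1/40) + 105)*97 = (3/8 + 105)*97 = (843/8)*97 = 81771/8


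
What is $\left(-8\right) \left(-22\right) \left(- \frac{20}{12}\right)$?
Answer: $- \frac{880}{3} \approx -293.33$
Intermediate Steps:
$\left(-8\right) \left(-22\right) \left(- \frac{20}{12}\right) = 176 \left(\left(-20\right) \frac{1}{12}\right) = 176 \left(- \frac{5}{3}\right) = - \frac{880}{3}$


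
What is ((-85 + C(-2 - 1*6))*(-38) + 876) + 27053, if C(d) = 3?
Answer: 31045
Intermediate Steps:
((-85 + C(-2 - 1*6))*(-38) + 876) + 27053 = ((-85 + 3)*(-38) + 876) + 27053 = (-82*(-38) + 876) + 27053 = (3116 + 876) + 27053 = 3992 + 27053 = 31045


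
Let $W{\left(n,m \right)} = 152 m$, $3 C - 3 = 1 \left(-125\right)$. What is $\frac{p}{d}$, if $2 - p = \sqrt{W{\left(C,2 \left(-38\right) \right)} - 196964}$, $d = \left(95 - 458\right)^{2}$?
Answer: $\frac{2}{131769} - \frac{2 i \sqrt{52129}}{131769} \approx 1.5178 \cdot 10^{-5} - 0.0034654 i$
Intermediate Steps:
$C = - \frac{122}{3}$ ($C = 1 + \frac{1 \left(-125\right)}{3} = 1 + \frac{1}{3} \left(-125\right) = 1 - \frac{125}{3} = - \frac{122}{3} \approx -40.667$)
$d = 131769$ ($d = \left(-363\right)^{2} = 131769$)
$p = 2 - 2 i \sqrt{52129}$ ($p = 2 - \sqrt{152 \cdot 2 \left(-38\right) - 196964} = 2 - \sqrt{152 \left(-76\right) - 196964} = 2 - \sqrt{-11552 - 196964} = 2 - \sqrt{-208516} = 2 - 2 i \sqrt{52129} \approx 2.0 - 456.64 i$)
$\frac{p}{d} = \frac{2 - 2 i \sqrt{52129}}{131769} = \left(2 - 2 i \sqrt{52129}\right) \frac{1}{131769} = \frac{2}{131769} - \frac{2 i \sqrt{52129}}{131769}$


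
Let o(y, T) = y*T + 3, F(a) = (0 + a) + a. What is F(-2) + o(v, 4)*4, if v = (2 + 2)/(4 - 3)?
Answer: 72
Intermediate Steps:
v = 4 (v = 4/1 = 4*1 = 4)
F(a) = 2*a (F(a) = a + a = 2*a)
o(y, T) = 3 + T*y (o(y, T) = T*y + 3 = 3 + T*y)
F(-2) + o(v, 4)*4 = 2*(-2) + (3 + 4*4)*4 = -4 + (3 + 16)*4 = -4 + 19*4 = -4 + 76 = 72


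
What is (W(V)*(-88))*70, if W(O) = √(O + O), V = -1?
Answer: -6160*I*√2 ≈ -8711.6*I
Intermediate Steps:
W(O) = √2*√O (W(O) = √(2*O) = √2*√O)
(W(V)*(-88))*70 = ((√2*√(-1))*(-88))*70 = ((√2*I)*(-88))*70 = ((I*√2)*(-88))*70 = -88*I*√2*70 = -6160*I*√2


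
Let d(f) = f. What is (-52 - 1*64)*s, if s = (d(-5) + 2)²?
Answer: -1044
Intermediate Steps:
s = 9 (s = (-5 + 2)² = (-3)² = 9)
(-52 - 1*64)*s = (-52 - 1*64)*9 = (-52 - 64)*9 = -116*9 = -1044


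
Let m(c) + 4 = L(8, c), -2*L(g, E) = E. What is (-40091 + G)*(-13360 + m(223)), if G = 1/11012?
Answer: 11898383834541/22024 ≈ 5.4025e+8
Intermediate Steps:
L(g, E) = -E/2
m(c) = -4 - c/2
G = 1/11012 ≈ 9.0810e-5
(-40091 + G)*(-13360 + m(223)) = (-40091 + 1/11012)*(-13360 + (-4 - ½*223)) = -441482091*(-13360 + (-4 - 223/2))/11012 = -441482091*(-13360 - 231/2)/11012 = -441482091/11012*(-26951/2) = 11898383834541/22024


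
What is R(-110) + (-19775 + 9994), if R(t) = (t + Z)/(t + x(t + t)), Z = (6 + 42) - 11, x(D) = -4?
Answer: -1114961/114 ≈ -9780.4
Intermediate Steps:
Z = 37 (Z = 48 - 11 = 37)
R(t) = (37 + t)/(-4 + t) (R(t) = (t + 37)/(t - 4) = (37 + t)/(-4 + t))
R(-110) + (-19775 + 9994) = (37 - 110)/(-4 - 110) + (-19775 + 9994) = -73/(-114) - 9781 = -1/114*(-73) - 9781 = 73/114 - 9781 = -1114961/114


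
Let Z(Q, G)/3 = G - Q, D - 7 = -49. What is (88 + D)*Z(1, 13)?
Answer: 1656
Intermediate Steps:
D = -42 (D = 7 - 49 = -42)
Z(Q, G) = -3*Q + 3*G (Z(Q, G) = 3*(G - Q) = -3*Q + 3*G)
(88 + D)*Z(1, 13) = (88 - 42)*(-3*1 + 3*13) = 46*(-3 + 39) = 46*36 = 1656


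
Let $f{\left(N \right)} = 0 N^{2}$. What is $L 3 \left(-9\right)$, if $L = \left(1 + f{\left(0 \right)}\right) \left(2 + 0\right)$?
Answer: $-54$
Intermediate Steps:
$f{\left(N \right)} = 0$
$L = 2$ ($L = \left(1 + 0\right) \left(2 + 0\right) = 1 \cdot 2 = 2$)
$L 3 \left(-9\right) = 2 \cdot 3 \left(-9\right) = 6 \left(-9\right) = -54$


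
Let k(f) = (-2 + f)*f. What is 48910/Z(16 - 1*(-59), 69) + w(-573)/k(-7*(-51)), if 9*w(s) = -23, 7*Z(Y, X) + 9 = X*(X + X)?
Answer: 6198605377/172232865 ≈ 35.990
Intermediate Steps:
k(f) = f*(-2 + f)
Z(Y, X) = -9/7 + 2*X²/7 (Z(Y, X) = -9/7 + (X*(X + X))/7 = -9/7 + (X*(2*X))/7 = -9/7 + (2*X²)/7 = -9/7 + 2*X²/7)
w(s) = -23/9 (w(s) = (⅑)*(-23) = -23/9)
48910/Z(16 - 1*(-59), 69) + w(-573)/k(-7*(-51)) = 48910/(-9/7 + (2/7)*69²) - 23*1/(357*(-2 - 7*(-51)))/9 = 48910/(-9/7 + (2/7)*4761) - 23*1/(357*(-2 + 357))/9 = 48910/(-9/7 + 9522/7) - 23/(9*(357*355)) = 48910/1359 - 23/9/126735 = 48910*(1/1359) - 23/9*1/126735 = 48910/1359 - 23/1140615 = 6198605377/172232865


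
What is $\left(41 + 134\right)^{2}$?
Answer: $30625$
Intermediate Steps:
$\left(41 + 134\right)^{2} = 175^{2} = 30625$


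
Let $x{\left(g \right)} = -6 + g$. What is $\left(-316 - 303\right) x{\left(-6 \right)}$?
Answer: $7428$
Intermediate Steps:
$\left(-316 - 303\right) x{\left(-6 \right)} = \left(-316 - 303\right) \left(-6 - 6\right) = \left(-316 - 303\right) \left(-12\right) = \left(-619\right) \left(-12\right) = 7428$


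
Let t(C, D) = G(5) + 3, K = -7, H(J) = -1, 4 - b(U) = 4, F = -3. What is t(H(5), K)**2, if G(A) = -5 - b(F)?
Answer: 4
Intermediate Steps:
b(U) = 0 (b(U) = 4 - 1*4 = 4 - 4 = 0)
G(A) = -5 (G(A) = -5 - 1*0 = -5 + 0 = -5)
t(C, D) = -2 (t(C, D) = -5 + 3 = -2)
t(H(5), K)**2 = (-2)**2 = 4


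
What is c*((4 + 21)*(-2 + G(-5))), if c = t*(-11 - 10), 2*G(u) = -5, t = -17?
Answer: -80325/2 ≈ -40163.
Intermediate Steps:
G(u) = -5/2 (G(u) = (1/2)*(-5) = -5/2)
c = 357 (c = -17*(-11 - 10) = -17*(-21) = 357)
c*((4 + 21)*(-2 + G(-5))) = 357*((4 + 21)*(-2 - 5/2)) = 357*(25*(-9/2)) = 357*(-225/2) = -80325/2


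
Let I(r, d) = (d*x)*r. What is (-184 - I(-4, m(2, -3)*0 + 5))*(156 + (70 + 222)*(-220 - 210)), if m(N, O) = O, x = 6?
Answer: 8025856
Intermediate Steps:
I(r, d) = 6*d*r (I(r, d) = (d*6)*r = (6*d)*r = 6*d*r)
(-184 - I(-4, m(2, -3)*0 + 5))*(156 + (70 + 222)*(-220 - 210)) = (-184 - 6*(-3*0 + 5)*(-4))*(156 + (70 + 222)*(-220 - 210)) = (-184 - 6*(0 + 5)*(-4))*(156 + 292*(-430)) = (-184 - 6*5*(-4))*(156 - 125560) = (-184 - 1*(-120))*(-125404) = (-184 + 120)*(-125404) = -64*(-125404) = 8025856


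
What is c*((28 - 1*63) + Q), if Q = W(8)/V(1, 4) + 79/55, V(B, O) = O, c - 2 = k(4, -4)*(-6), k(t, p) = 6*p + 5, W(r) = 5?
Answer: -206161/55 ≈ -3748.4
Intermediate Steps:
k(t, p) = 5 + 6*p
c = 116 (c = 2 + (5 + 6*(-4))*(-6) = 2 + (5 - 24)*(-6) = 2 - 19*(-6) = 2 + 114 = 116)
Q = 591/220 (Q = 5/4 + 79/55 = 591/220 ≈ 2.6864)
c*((28 - 1*63) + Q) = 116*((28 - 1*63) + 591/220) = 116*((28 - 63) + 591/220) = 116*(-35 + 591/220) = 116*(-7109/220) = -206161/55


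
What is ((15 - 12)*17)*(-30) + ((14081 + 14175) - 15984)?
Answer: 10742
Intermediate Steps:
((15 - 12)*17)*(-30) + ((14081 + 14175) - 15984) = (3*17)*(-30) + (28256 - 15984) = 51*(-30) + 12272 = -1530 + 12272 = 10742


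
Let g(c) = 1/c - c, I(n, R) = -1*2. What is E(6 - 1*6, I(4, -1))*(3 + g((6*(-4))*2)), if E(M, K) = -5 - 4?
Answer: -7341/16 ≈ -458.81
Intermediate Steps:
I(n, R) = -2
E(M, K) = -9
E(6 - 1*6, I(4, -1))*(3 + g((6*(-4))*2)) = -9*(3 + (1/((6*(-4))*2) - 6*(-4)*2)) = -9*(3 + (1/(-24*2) - (-24)*2)) = -9*(3 + (1/(-48) - 1*(-48))) = -9*(3 + (-1/48 + 48)) = -9*(3 + 2303/48) = -9*2447/48 = -7341/16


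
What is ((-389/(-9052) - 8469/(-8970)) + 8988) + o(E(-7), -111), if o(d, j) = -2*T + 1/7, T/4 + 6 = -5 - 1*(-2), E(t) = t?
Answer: 858353412711/94729180 ≈ 9061.1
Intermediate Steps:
T = -36 (T = -24 + 4*(-5 - 1*(-2)) = -24 + 4*(-5 + 2) = -24 + 4*(-3) = -24 - 12 = -36)
o(d, j) = 505/7 (o(d, j) = -2*(-36) + 1/7 = 72 + 1/7 = 505/7)
((-389/(-9052) - 8469/(-8970)) + 8988) + o(E(-7), -111) = ((-389/(-9052) - 8469/(-8970)) + 8988) + 505/7 = ((-389*(-1/9052) - 8469*(-1/8970)) + 8988) + 505/7 = ((389/9052 + 2823/2990) + 8988) + 505/7 = (13358453/13532740 + 8988) + 505/7 = 121645625573/13532740 + 505/7 = 858353412711/94729180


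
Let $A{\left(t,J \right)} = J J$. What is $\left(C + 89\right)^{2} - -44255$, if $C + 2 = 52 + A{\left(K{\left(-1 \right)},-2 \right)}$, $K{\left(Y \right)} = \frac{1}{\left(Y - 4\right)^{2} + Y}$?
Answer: $64704$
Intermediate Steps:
$K{\left(Y \right)} = \frac{1}{Y + \left(-4 + Y\right)^{2}}$ ($K{\left(Y \right)} = \frac{1}{\left(-4 + Y\right)^{2} + Y} = \frac{1}{Y + \left(-4 + Y\right)^{2}}$)
$A{\left(t,J \right)} = J^{2}$
$C = 54$ ($C = -2 + \left(52 + \left(-2\right)^{2}\right) = -2 + \left(52 + 4\right) = -2 + 56 = 54$)
$\left(C + 89\right)^{2} - -44255 = \left(54 + 89\right)^{2} - -44255 = 143^{2} + 44255 = 20449 + 44255 = 64704$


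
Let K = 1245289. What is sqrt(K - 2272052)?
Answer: I*sqrt(1026763) ≈ 1013.3*I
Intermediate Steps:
sqrt(K - 2272052) = sqrt(1245289 - 2272052) = sqrt(-1026763) = I*sqrt(1026763)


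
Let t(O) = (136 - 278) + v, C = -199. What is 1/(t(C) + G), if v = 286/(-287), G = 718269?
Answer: 287/206102163 ≈ 1.3925e-6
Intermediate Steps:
v = -286/287 (v = 286*(-1/287) = -286/287 ≈ -0.99652)
t(O) = -41040/287 (t(O) = (136 - 278) - 286/287 = -142 - 286/287 = -41040/287)
1/(t(C) + G) = 1/(-41040/287 + 718269) = 1/(206102163/287) = 287/206102163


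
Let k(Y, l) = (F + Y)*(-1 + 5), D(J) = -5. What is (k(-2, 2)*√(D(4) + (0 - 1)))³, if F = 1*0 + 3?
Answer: -384*I*√6 ≈ -940.6*I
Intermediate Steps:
F = 3 (F = 0 + 3 = 3)
k(Y, l) = 12 + 4*Y (k(Y, l) = (3 + Y)*(-1 + 5) = (3 + Y)*4 = 12 + 4*Y)
(k(-2, 2)*√(D(4) + (0 - 1)))³ = ((12 + 4*(-2))*√(-5 + (0 - 1)))³ = ((12 - 8)*√(-5 - 1))³ = (4*√(-6))³ = (4*(I*√6))³ = (4*I*√6)³ = -384*I*√6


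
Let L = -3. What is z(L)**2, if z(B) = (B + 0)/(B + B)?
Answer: 1/4 ≈ 0.25000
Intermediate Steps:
z(B) = 1/2 (z(B) = B/((2*B)) = B*(1/(2*B)) = 1/2)
z(L)**2 = (1/2)**2 = 1/4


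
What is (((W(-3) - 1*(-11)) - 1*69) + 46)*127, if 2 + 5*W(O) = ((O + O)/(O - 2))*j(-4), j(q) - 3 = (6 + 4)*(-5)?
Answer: -75184/25 ≈ -3007.4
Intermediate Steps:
j(q) = -47 (j(q) = 3 + (6 + 4)*(-5) = 3 + 10*(-5) = 3 - 50 = -47)
W(O) = -⅖ - 94*O/(5*(-2 + O)) (W(O) = -⅖ + (((O + O)/(O - 2))*(-47))/5 = -⅖ + (((2*O)/(-2 + O))*(-47))/5 = -⅖ + ((2*O/(-2 + O))*(-47))/5 = -⅖ + (-94*O/(-2 + O))/5 = -⅖ - 94*O/(5*(-2 + O)))
(((W(-3) - 1*(-11)) - 1*69) + 46)*127 = (((4*(1 - 24*(-3))/(5*(-2 - 3)) - 1*(-11)) - 1*69) + 46)*127 = ((((⅘)*(1 + 72)/(-5) + 11) - 69) + 46)*127 = ((((⅘)*(-⅕)*73 + 11) - 69) + 46)*127 = (((-292/25 + 11) - 69) + 46)*127 = ((-17/25 - 69) + 46)*127 = (-1742/25 + 46)*127 = -592/25*127 = -75184/25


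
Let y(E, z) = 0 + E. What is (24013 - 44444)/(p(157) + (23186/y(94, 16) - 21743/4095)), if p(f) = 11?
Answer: -3932252415/48568529 ≈ -80.963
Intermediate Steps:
y(E, z) = E
(24013 - 44444)/(p(157) + (23186/y(94, 16) - 21743/4095)) = (24013 - 44444)/(11 + (23186/94 - 21743/4095)) = -20431/(11 + (23186*(1/94) - 21743*1/4095)) = -20431/(11 + (11593/47 - 21743/4095)) = -20431/(11 + 46451414/192465) = -20431/48568529/192465 = -20431*192465/48568529 = -3932252415/48568529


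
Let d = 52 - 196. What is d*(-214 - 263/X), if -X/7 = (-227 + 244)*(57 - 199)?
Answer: 260383320/8449 ≈ 30818.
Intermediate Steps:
X = 16898 (X = -7*(-227 + 244)*(57 - 199) = -119*(-142) = -7*(-2414) = 16898)
d = -144
d*(-214 - 263/X) = -144*(-214 - 263/16898) = -144*(-3616435/16898) = 260383320/8449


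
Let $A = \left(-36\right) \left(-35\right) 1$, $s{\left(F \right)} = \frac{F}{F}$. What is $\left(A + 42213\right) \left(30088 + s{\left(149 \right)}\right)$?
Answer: $1308059097$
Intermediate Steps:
$s{\left(F \right)} = 1$
$A = 1260$ ($A = 1260 \cdot 1 = 1260$)
$\left(A + 42213\right) \left(30088 + s{\left(149 \right)}\right) = \left(1260 + 42213\right) \left(30088 + 1\right) = 43473 \cdot 30089 = 1308059097$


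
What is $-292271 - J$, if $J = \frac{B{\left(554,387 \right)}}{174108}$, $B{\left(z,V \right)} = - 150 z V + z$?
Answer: $- \frac{25427280061}{87054} \approx -2.9209 \cdot 10^{5}$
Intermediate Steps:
$B{\left(z,V \right)} = z - 150 V z$ ($B{\left(z,V \right)} = - 150 V z + z = z - 150 V z$)
$J = - \frac{16079573}{87054}$ ($J = \frac{554 \left(1 - 58050\right)}{174108} = 554 \left(1 - 58050\right) \frac{1}{174108} = 554 \left(-58049\right) \frac{1}{174108} = \left(-32159146\right) \frac{1}{174108} = - \frac{16079573}{87054} \approx -184.71$)
$-292271 - J = -292271 - - \frac{16079573}{87054} = -292271 + \frac{16079573}{87054} = - \frac{25427280061}{87054}$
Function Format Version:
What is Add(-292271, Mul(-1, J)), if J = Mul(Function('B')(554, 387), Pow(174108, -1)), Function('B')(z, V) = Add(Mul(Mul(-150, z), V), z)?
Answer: Rational(-25427280061, 87054) ≈ -2.9209e+5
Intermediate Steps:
Function('B')(z, V) = Add(z, Mul(-150, V, z)) (Function('B')(z, V) = Add(Mul(-150, V, z), z) = Add(z, Mul(-150, V, z)))
J = Rational(-16079573, 87054) (J = Mul(Mul(554, Add(1, Mul(-150, 387))), Pow(174108, -1)) = Mul(Mul(554, Add(1, -58050)), Rational(1, 174108)) = Mul(Mul(554, -58049), Rational(1, 174108)) = Mul(-32159146, Rational(1, 174108)) = Rational(-16079573, 87054) ≈ -184.71)
Add(-292271, Mul(-1, J)) = Add(-292271, Mul(-1, Rational(-16079573, 87054))) = Add(-292271, Rational(16079573, 87054)) = Rational(-25427280061, 87054)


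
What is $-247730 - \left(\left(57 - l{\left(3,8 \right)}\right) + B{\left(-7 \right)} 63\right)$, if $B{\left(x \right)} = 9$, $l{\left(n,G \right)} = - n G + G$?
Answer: $-248370$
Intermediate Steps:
$l{\left(n,G \right)} = G - G n$ ($l{\left(n,G \right)} = - G n + G = G - G n$)
$-247730 - \left(\left(57 - l{\left(3,8 \right)}\right) + B{\left(-7 \right)} 63\right) = -247730 - \left(\left(57 - 8 \left(1 - 3\right)\right) + 9 \cdot 63\right) = -247730 - \left(\left(57 - 8 \left(1 - 3\right)\right) + 567\right) = -247730 - \left(\left(57 - 8 \left(-2\right)\right) + 567\right) = -247730 - \left(\left(57 - -16\right) + 567\right) = -247730 - \left(\left(57 + 16\right) + 567\right) = -247730 - \left(73 + 567\right) = -247730 - 640 = -248370$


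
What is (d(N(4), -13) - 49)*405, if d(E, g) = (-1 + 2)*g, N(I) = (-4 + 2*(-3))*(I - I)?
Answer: -25110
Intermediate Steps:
N(I) = 0 (N(I) = (-4 - 6)*0 = -10*0 = 0)
d(E, g) = g (d(E, g) = 1*g = g)
(d(N(4), -13) - 49)*405 = (-13 - 49)*405 = -62*405 = -25110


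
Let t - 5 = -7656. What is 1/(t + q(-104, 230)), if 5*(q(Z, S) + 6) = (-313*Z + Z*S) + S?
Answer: -5/29423 ≈ -0.00016994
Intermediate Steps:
t = -7651 (t = 5 - 7656 = -7651)
q(Z, S) = -6 - 313*Z/5 + S/5 + S*Z/5 (q(Z, S) = -6 + ((-313*Z + Z*S) + S)/5 = -6 + ((-313*Z + S*Z) + S)/5 = -6 + (S - 313*Z + S*Z)/5 = -6 + (-313*Z/5 + S/5 + S*Z/5) = -6 - 313*Z/5 + S/5 + S*Z/5)
1/(t + q(-104, 230)) = 1/(-7651 + (-6 - 313/5*(-104) + (1/5)*230 + (1/5)*230*(-104))) = 1/(-7651 + (-6 + 32552/5 + 46 - 4784)) = 1/(-7651 + 8832/5) = 1/(-29423/5) = -5/29423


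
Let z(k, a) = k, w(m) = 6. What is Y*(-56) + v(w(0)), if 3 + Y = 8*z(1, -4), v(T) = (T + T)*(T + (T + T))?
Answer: -64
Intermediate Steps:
v(T) = 6*T² (v(T) = (2*T)*(T + 2*T) = (2*T)*(3*T) = 6*T²)
Y = 5 (Y = -3 + 8*1 = -3 + 8 = 5)
Y*(-56) + v(w(0)) = 5*(-56) + 6*6² = -280 + 6*36 = -280 + 216 = -64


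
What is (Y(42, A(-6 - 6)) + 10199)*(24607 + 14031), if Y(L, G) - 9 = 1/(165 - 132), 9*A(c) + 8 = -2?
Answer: 13015789870/33 ≈ 3.9442e+8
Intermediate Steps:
A(c) = -10/9 (A(c) = -8/9 + (1/9)*(-2) = -8/9 - 2/9 = -10/9)
Y(L, G) = 298/33 (Y(L, G) = 9 + 1/(165 - 132) = 9 + 1/33 = 298/33)
(Y(42, A(-6 - 6)) + 10199)*(24607 + 14031) = (298/33 + 10199)*(24607 + 14031) = (336865/33)*38638 = 13015789870/33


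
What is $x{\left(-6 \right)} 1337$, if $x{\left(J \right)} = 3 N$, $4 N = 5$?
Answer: $\frac{20055}{4} \approx 5013.8$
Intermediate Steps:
$N = \frac{5}{4}$ ($N = \frac{1}{4} \cdot 5 = \frac{5}{4} \approx 1.25$)
$x{\left(J \right)} = \frac{15}{4}$ ($x{\left(J \right)} = 3 \cdot \frac{5}{4} = \frac{15}{4}$)
$x{\left(-6 \right)} 1337 = \frac{15}{4} \cdot 1337 = \frac{20055}{4}$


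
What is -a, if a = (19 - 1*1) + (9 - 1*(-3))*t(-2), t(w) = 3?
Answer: -54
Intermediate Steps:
a = 54 (a = (19 - 1*1) + (9 - 1*(-3))*3 = (19 - 1) + (9 + 3)*3 = 18 + 12*3 = 18 + 36 = 54)
-a = -1*54 = -54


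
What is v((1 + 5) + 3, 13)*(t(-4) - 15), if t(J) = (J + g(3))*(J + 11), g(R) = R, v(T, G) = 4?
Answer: -88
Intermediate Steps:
t(J) = (3 + J)*(11 + J) (t(J) = (J + 3)*(J + 11) = (3 + J)*(11 + J))
v((1 + 5) + 3, 13)*(t(-4) - 15) = 4*((33 + (-4)² + 14*(-4)) - 15) = 4*((33 + 16 - 56) - 15) = 4*(-7 - 15) = 4*(-22) = -88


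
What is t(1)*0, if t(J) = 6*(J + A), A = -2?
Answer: 0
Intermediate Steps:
t(J) = -12 + 6*J (t(J) = 6*(J - 2) = 6*(-2 + J) = -12 + 6*J)
t(1)*0 = (-12 + 6*1)*0 = (-12 + 6)*0 = -6*0 = 0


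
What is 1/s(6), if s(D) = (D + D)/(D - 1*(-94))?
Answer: 25/3 ≈ 8.3333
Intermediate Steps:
s(D) = 2*D/(94 + D) (s(D) = (2*D)/(D + 94) = (2*D)/(94 + D) = 2*D/(94 + D))
1/s(6) = 1/(2*6/(94 + 6)) = 1/(2*6/100) = 1/(2*6*(1/100)) = 1/(3/25) = 25/3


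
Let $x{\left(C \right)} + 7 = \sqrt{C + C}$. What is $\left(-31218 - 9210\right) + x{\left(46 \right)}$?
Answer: $-40435 + 2 \sqrt{23} \approx -40425.0$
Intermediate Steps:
$x{\left(C \right)} = -7 + \sqrt{2} \sqrt{C}$ ($x{\left(C \right)} = -7 + \sqrt{C + C} = -7 + \sqrt{2 C} = -7 + \sqrt{2} \sqrt{C}$)
$\left(-31218 - 9210\right) + x{\left(46 \right)} = \left(-31218 - 9210\right) - \left(7 - \sqrt{2} \sqrt{46}\right) = -40428 - \left(7 - 2 \sqrt{23}\right) = -40435 + 2 \sqrt{23}$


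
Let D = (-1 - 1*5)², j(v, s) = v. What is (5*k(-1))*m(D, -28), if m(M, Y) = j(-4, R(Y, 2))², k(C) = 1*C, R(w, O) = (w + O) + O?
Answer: -80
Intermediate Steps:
R(w, O) = w + 2*O (R(w, O) = (O + w) + O = w + 2*O)
k(C) = C
D = 36 (D = (-1 - 5)² = (-6)² = 36)
m(M, Y) = 16 (m(M, Y) = (-4)² = 16)
(5*k(-1))*m(D, -28) = (5*(-1))*16 = -5*16 = -80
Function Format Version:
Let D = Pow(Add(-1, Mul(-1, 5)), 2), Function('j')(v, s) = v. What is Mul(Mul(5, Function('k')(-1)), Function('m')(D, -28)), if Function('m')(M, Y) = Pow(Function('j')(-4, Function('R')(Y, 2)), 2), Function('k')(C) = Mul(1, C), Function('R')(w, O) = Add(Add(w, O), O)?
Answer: -80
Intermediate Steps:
Function('R')(w, O) = Add(w, Mul(2, O)) (Function('R')(w, O) = Add(Add(O, w), O) = Add(w, Mul(2, O)))
Function('k')(C) = C
D = 36 (D = Pow(Add(-1, -5), 2) = Pow(-6, 2) = 36)
Function('m')(M, Y) = 16 (Function('m')(M, Y) = Pow(-4, 2) = 16)
Mul(Mul(5, Function('k')(-1)), Function('m')(D, -28)) = Mul(Mul(5, -1), 16) = Mul(-5, 16) = -80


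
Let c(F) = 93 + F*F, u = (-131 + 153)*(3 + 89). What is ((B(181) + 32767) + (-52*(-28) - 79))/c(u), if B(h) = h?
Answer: 34325/4096669 ≈ 0.0083788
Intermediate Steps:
u = 2024 (u = 22*92 = 2024)
c(F) = 93 + F²
((B(181) + 32767) + (-52*(-28) - 79))/c(u) = ((181 + 32767) + (-52*(-28) - 79))/(93 + 2024²) = (32948 + (1456 - 79))/(93 + 4096576) = (32948 + 1377)/4096669 = 34325*(1/4096669) = 34325/4096669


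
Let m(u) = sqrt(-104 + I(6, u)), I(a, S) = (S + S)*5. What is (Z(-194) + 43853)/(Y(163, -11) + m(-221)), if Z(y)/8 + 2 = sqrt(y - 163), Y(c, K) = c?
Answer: (43837 + 8*I*sqrt(357))/(163 + I*sqrt(2314)) ≈ 247.64 - 72.157*I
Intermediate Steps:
Z(y) = -16 + 8*sqrt(-163 + y) (Z(y) = -16 + 8*sqrt(y - 163) = -16 + 8*sqrt(-163 + y))
I(a, S) = 10*S (I(a, S) = (2*S)*5 = 10*S)
m(u) = sqrt(-104 + 10*u)
(Z(-194) + 43853)/(Y(163, -11) + m(-221)) = ((-16 + 8*sqrt(-163 - 194)) + 43853)/(163 + sqrt(-104 + 10*(-221))) = ((-16 + 8*sqrt(-357)) + 43853)/(163 + sqrt(-104 - 2210)) = ((-16 + 8*(I*sqrt(357))) + 43853)/(163 + sqrt(-2314)) = ((-16 + 8*I*sqrt(357)) + 43853)/(163 + I*sqrt(2314)) = (43837 + 8*I*sqrt(357))/(163 + I*sqrt(2314))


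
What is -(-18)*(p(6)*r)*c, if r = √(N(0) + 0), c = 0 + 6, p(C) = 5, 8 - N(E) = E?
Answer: 1080*√2 ≈ 1527.4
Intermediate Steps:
N(E) = 8 - E
c = 6
r = 2*√2 (r = √((8 - 1*0) + 0) = √((8 + 0) + 0) = √(8 + 0) = √8 = 2*√2 ≈ 2.8284)
-(-18)*(p(6)*r)*c = -(-18)*(5*(2*√2))*6 = -(-18)*(10*√2)*6 = -(-18)*60*√2 = -(-1080)*√2 = 1080*√2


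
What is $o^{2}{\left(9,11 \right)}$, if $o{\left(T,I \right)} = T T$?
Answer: $6561$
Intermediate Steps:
$o{\left(T,I \right)} = T^{2}$
$o^{2}{\left(9,11 \right)} = \left(9^{2}\right)^{2} = 81^{2} = 6561$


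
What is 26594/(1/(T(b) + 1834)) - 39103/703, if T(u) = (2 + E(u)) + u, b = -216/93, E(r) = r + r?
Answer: 1060038287207/21793 ≈ 4.8641e+7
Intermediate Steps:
E(r) = 2*r
b = -72/31 (b = -216*1/93 = -72/31 ≈ -2.3226)
T(u) = 2 + 3*u (T(u) = (2 + 2*u) + u = 2 + 3*u)
26594/(1/(T(b) + 1834)) - 39103/703 = 26594/(1/((2 + 3*(-72/31)) + 1834)) - 39103/703 = 26594/(1/((2 - 216/31) + 1834)) - 39103*1/703 = 26594/(1/(-154/31 + 1834)) - 39103/703 = 26594/(1/(56700/31)) - 39103/703 = 26594/(31/56700) - 39103/703 = 26594*(56700/31) - 39103/703 = 1507879800/31 - 39103/703 = 1060038287207/21793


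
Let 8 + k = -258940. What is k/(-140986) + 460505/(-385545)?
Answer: 3491134873/5435644737 ≈ 0.64227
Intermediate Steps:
k = -258948 (k = -8 - 258940 = -258948)
k/(-140986) + 460505/(-385545) = -258948/(-140986) + 460505/(-385545) = -258948*(-1/140986) + 460505*(-1/385545) = 129474/70493 - 92101/77109 = 3491134873/5435644737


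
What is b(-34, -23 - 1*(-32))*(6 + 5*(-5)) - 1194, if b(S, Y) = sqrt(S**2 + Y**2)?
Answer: -1194 - 19*sqrt(1237) ≈ -1862.3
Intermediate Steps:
b(-34, -23 - 1*(-32))*(6 + 5*(-5)) - 1194 = sqrt((-34)**2 + (-23 - 1*(-32))**2)*(6 + 5*(-5)) - 1194 = sqrt(1156 + (-23 + 32)**2)*(6 - 25) - 1194 = sqrt(1156 + 9**2)*(-19) - 1194 = sqrt(1156 + 81)*(-19) - 1194 = sqrt(1237)*(-19) - 1194 = -19*sqrt(1237) - 1194 = -1194 - 19*sqrt(1237)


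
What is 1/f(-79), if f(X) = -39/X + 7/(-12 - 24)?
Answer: 2844/851 ≈ 3.3419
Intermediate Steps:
f(X) = -7/36 - 39/X (f(X) = -39/X + 7/(-36) = -39/X + 7*(-1/36) = -39/X - 7/36 = -7/36 - 39/X)
1/f(-79) = 1/(-7/36 - 39/(-79)) = 1/(-7/36 - 39*(-1/79)) = 1/(-7/36 + 39/79) = 1/(851/2844) = 2844/851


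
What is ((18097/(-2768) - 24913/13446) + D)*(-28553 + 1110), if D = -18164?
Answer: 9280531503452417/18609264 ≈ 4.9870e+8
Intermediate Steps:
((18097/(-2768) - 24913/13446) + D)*(-28553 + 1110) = ((18097/(-2768) - 24913/13446) - 18164)*(-28553 + 1110) = ((18097*(-1/2768) - 24913*1/13446) - 18164)*(-27443) = ((-18097/2768 - 24913/13446) - 18164)*(-27443) = (-156145723/18609264 - 18164)*(-27443) = -338174817019/18609264*(-27443) = 9280531503452417/18609264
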